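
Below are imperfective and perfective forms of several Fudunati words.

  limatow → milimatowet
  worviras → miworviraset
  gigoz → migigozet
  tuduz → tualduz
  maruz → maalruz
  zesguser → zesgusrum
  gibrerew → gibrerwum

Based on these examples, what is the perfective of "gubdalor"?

gigoz and tuduz both end in -z yet inflect differently (migigozet, tualduz), so the final letter is not what conditions the rule; the last vowel is.
"gubdalor" has last vowel 'o'. The stems whose last vowel is 'o' (limatow → milimatowet, gigoz → migigozet) add mi- … -et around the stem.
So gubdalor → migubdaloret.

migubdaloret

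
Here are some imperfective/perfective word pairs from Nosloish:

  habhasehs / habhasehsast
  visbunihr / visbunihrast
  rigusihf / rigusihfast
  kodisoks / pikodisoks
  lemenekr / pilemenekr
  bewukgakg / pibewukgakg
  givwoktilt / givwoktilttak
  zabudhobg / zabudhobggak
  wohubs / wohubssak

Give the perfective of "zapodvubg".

habhasehs and kodisoks both end in -s yet inflect differently (habhasehsast, pikodisoks), so the final letter is not what conditions the rule; the second-to-last letter is.
"zapodvubg" has second-to-last letter 'b'. The stems whose second-to-last letter is 'b' (zabudhobg → zabudhobggak, wohubs → wohubssak) double the final consonant and add -ak.
The other patterns: stems whose second-to-last letter is 'h' add -ast; stems whose second-to-last letter is 'k' add the prefix pi-.
So zapodvubg → zapodvubggak.

zapodvubggak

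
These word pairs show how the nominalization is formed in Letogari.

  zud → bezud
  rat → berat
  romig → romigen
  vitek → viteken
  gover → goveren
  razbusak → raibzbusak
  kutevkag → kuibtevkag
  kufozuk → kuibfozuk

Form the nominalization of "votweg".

votwegen

vitek and razbusak both end in -k yet inflect differently (viteken, raibzbusak), so the final letter is not what conditions the rule; the number of vowels is.
"votweg" has 2 vowels. The stems with 2 vowels (romig → romigen, vitek → viteken, gover → goveren) add -en.
The other patterns: stems with 1 vowel add the prefix be-; stems with 3 vowels insert -ib- after the first vowel.
So votweg → votwegen.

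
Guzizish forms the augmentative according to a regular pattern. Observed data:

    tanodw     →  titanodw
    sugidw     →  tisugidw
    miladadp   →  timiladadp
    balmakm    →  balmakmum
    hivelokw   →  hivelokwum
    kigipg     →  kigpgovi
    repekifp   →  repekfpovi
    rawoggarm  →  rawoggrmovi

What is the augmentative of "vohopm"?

vohpmovi

"vohopm" has second-to-last letter 'p'. The one such stem in the data (kigipg → kigpgovi) deletes the last vowel and adds -ovi (as do repekifp, rawoggarm), so the same rule applies.
So vohopm → vohpmovi.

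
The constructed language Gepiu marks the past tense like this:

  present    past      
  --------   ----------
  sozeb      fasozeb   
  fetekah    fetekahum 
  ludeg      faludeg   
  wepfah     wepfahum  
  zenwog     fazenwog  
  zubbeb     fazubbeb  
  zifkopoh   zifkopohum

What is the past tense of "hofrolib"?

zifkopoh and zenwog both have last vowel 'o' yet inflect differently (zifkopohum, fazenwog), so the last vowel is not what conditions the rule; the final letter is.
"hofrolib" ends in -b. The stems ending in -b (sozeb → fasozeb, zubbeb → fazubbeb) add the prefix fa-.
So hofrolib → fahofrolib.

fahofrolib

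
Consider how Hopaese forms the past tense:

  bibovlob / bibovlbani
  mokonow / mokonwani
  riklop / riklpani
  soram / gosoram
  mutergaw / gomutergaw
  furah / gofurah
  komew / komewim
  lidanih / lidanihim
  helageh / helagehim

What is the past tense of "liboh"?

mokonow and mutergaw both end in -w yet inflect differently (mokonwani, gomutergaw), so the final letter is not what conditions the rule; the last vowel is.
"liboh" has last vowel 'o'. The stems whose last vowel is 'o' (bibovlob → bibovlbani, mokonow → mokonwani, riklop → riklpani) delete the last vowel and add -ani.
The other patterns: stems whose last vowel is 'a' add the prefix go-; stems whose last vowel is 'e' or 'i' add -im.
So liboh → libhani.

libhani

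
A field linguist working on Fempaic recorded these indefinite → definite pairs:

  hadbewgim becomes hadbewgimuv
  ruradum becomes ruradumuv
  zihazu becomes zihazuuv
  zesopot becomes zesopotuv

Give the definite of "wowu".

Every pair shown (hadbewgim → hadbewgimuv, ruradum → ruradumuv, zihazu → zihazuuv, …) follows the same rule: add -uv.
So wowu → wowuuv.

wowuuv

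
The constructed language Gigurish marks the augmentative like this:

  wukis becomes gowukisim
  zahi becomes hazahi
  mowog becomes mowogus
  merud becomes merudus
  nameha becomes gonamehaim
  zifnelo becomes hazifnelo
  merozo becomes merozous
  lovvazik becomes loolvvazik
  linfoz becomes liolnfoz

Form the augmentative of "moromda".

merozo and zifnelo both end in -o yet inflect differently (merozous, hazifnelo), so the final letter is not what conditions the rule; the first letter is.
"moromda" begins with m-. The stems beginning with m- (mowog → mowogus, merud → merudus, merozo → merozous) add -us.
The other patterns: stems beginning with l- insert -ol- after the first vowel; stems beginning with z- add the prefix ha-; stems beginning with n- or w- add go- … -im around the stem.
So moromda → moromdaus.

moromdaus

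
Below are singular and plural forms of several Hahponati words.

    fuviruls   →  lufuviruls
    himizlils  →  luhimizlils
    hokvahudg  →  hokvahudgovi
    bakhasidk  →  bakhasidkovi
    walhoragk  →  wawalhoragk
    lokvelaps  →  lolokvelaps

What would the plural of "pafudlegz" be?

bakhasidk and walhoragk both end in -k yet inflect differently (bakhasidkovi, wawalhoragk), so the final letter is not what conditions the rule; the second-to-last letter is.
"pafudlegz" has second-to-last letter 'g'. The one such stem in the data (walhoragk → wawalhoragk) repeats the first consonant+vowel as a prefix (as does lokvelaps), so the same rule applies.
So pafudlegz → papafudlegz.

papafudlegz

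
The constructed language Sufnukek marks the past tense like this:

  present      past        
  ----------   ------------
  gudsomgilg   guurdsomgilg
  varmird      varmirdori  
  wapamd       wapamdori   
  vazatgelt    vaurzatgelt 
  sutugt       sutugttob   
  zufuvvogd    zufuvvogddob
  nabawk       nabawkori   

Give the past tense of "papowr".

sutugt and vazatgelt both end in -t yet inflect differently (sutugttob, vaurzatgelt), so the final letter is not what conditions the rule; the second-to-last letter is.
"papowr" has second-to-last letter 'w'. The one such stem in the data (nabawk → nabawkori) adds -ori, so the same rule applies.
The other patterns: stems whose second-to-last letter is 'g' double the final consonant and add -ob; stems whose second-to-last letter is 'l' insert -ur- after the first vowel.
So papowr → papowrori.

papowrori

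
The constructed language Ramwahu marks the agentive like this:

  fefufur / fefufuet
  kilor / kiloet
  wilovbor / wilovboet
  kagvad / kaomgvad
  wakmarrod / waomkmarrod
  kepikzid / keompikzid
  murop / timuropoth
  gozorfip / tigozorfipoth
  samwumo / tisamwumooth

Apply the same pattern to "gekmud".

kilor and wakmarrod both have last vowel 'o' yet inflect differently (kiloet, waomkmarrod), so the last vowel is not what conditions the rule; the final letter is.
"gekmud" ends in -d. The stems ending in -d (kagvad → kaomgvad, wakmarrod → waomkmarrod, kepikzid → keompikzid) insert -om- after the first vowel.
The other patterns: stems ending in -r drop the final letter and add -et; stems ending in -o or -p add ti- … -oth around the stem.
So gekmud → geomkmud.

geomkmud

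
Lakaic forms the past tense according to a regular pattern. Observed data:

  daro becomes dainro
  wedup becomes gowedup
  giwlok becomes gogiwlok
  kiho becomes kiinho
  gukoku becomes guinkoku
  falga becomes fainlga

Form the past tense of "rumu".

"rumu" ends in a vowel. The stems ending in a vowel (gukoku → guinkoku, kiho → kiinho, falga → fainlga) insert -in- after the first vowel.
So rumu → ruinmu.

ruinmu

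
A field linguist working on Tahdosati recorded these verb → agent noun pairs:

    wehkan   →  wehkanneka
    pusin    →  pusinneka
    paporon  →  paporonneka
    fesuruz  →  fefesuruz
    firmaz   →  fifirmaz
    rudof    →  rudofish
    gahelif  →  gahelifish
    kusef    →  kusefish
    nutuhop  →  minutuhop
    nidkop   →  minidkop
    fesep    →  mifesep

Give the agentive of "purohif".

purohifish

wehkan and firmaz both have last vowel 'a' yet inflect differently (wehkanneka, fifirmaz), so the last vowel is not what conditions the rule; the final letter is.
"purohif" ends in -f. The stems ending in -f (rudof → rudofish, gahelif → gahelifish, kusef → kusefish) add -ish.
So purohif → purohifish.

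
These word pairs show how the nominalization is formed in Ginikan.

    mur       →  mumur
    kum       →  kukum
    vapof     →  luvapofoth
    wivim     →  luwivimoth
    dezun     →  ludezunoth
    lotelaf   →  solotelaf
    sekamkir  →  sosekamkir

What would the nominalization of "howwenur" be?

sohowwenur

"howwenur" has 3 vowels. The stems with 3 vowels (lotelaf → solotelaf, sekamkir → sosekamkir) add the prefix so-.
So howwenur → sohowwenur.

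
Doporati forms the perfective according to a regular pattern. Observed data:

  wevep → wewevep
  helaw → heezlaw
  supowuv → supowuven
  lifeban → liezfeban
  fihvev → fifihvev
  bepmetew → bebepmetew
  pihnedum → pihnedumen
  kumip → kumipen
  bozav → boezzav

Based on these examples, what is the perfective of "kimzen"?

bozav and fihvev both end in -v yet inflect differently (boezzav, fifihvev), so the final letter is not what conditions the rule; the last vowel is.
"kimzen" has last vowel 'e'. The stems whose last vowel is 'e' (fihvev → fifihvev, wevep → wewevep, bepmetew → bebepmetew) repeat the first consonant+vowel as a prefix.
The other patterns: stems whose last vowel is 'a' insert -ez- after the first vowel; stems whose last vowel is 'i' or 'u' add -en.
So kimzen → kikimzen.

kikimzen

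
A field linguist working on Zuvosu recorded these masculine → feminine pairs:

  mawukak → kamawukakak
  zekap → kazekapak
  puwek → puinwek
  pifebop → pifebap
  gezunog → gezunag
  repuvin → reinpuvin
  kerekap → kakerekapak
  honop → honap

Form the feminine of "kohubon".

zekap and honop both end in -p yet inflect differently (kazekapak, honap), so the final letter is not what conditions the rule; the last vowel is.
"kohubon" has last vowel 'o'. The stems whose last vowel is 'o' (honop → honap, gezunog → gezunag, pifebop → pifebap) change the last vowel to 'a'.
The other patterns: stems whose last vowel is 'a' add ka- … -ak around the stem; stems whose last vowel is 'e' or 'i' insert -in- after the first vowel.
So kohubon → kohuban.

kohuban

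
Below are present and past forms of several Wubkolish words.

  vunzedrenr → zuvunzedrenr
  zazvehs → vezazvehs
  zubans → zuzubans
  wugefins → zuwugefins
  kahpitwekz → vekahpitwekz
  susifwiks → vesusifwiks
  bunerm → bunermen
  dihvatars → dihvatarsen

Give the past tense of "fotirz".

dihvatars and zubans both end in -s yet inflect differently (dihvatarsen, zuzubans), so the final letter is not what conditions the rule; the second-to-last letter is.
"fotirz" has second-to-last letter 'r'. The stems whose second-to-last letter is 'r' (dihvatars → dihvatarsen, bunerm → bunermen) add -en.
The other patterns: stems whose second-to-last letter is 'n' add the prefix zu-; stems whose second-to-last letter is 'h' or 'k' add the prefix ve-.
So fotirz → fotirzen.

fotirzen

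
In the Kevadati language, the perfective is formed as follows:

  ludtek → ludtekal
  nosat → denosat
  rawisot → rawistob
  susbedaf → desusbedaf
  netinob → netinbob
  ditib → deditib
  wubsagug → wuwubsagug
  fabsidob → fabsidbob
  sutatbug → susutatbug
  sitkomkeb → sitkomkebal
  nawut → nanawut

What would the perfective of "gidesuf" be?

nawut and rawisot both end in -t yet inflect differently (nanawut, rawistob), so the final letter is not what conditions the rule; the last vowel is.
"gidesuf" has last vowel 'u'. The stems whose last vowel is 'u' (sutatbug → susutatbug, wubsagug → wuwubsagug, nawut → nanawut) repeat the first consonant+vowel as a prefix.
The other patterns: stems whose last vowel is 'e' add -al; stems whose last vowel is 'o' delete the last vowel and add -ob; stems whose last vowel is 'a' or 'i' add the prefix de-.
So gidesuf → gigidesuf.

gigidesuf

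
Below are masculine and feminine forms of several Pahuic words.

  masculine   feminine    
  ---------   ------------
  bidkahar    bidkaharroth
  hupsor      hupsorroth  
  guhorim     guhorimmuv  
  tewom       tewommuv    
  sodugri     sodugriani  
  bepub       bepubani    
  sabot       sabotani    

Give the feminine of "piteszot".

piteszotani

"piteszot" ends in -t. The one such stem in the data (sabot → sabotani) adds -ani, so the same rule applies.
So piteszot → piteszotani.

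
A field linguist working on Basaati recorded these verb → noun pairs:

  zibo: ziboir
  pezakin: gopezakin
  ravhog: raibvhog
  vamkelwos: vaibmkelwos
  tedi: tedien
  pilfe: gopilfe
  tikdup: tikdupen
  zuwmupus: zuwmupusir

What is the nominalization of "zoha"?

zohair

zuwmupus and vamkelwos both end in -s yet inflect differently (zuwmupusir, vaibmkelwos), so the final letter is not what conditions the rule; the first letter is.
"zoha" begins with z-. The stems beginning with z- (zuwmupus → zuwmupusir, zibo → ziboir) add -ir.
The other patterns: stems beginning with t- add -en; stems beginning with p- add the prefix go-; stems beginning with r- or v- insert -ib- after the first vowel.
So zoha → zohair.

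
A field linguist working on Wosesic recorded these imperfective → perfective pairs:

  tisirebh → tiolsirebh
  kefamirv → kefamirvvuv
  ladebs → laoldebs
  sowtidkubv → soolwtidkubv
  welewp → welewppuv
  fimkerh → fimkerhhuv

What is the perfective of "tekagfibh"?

"tekagfibh" has second-to-last letter 'b'. The stems whose second-to-last letter is 'b' (sowtidkubv → soolwtidkubv, tisirebh → tiolsirebh, ladebs → laoldebs) insert -ol- after the first vowel.
The other pattern: stems whose second-to-last letter is 'r' or 'w' double the final consonant and add -uv.
So tekagfibh → teolkagfibh.

teolkagfibh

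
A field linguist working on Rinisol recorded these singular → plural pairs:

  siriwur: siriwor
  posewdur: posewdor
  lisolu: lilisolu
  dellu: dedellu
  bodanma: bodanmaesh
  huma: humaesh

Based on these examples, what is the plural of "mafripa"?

siriwur and lisolu both have last vowel 'u' yet inflect differently (siriwor, lilisolu), so the last vowel is not what conditions the rule; the final letter is.
"mafripa" ends in -a. The stems ending in -a (bodanma → bodanmaesh, huma → humaesh) add -esh.
The other patterns: stems ending in -r change the last vowel to 'o'; stems ending in -u repeat the first consonant+vowel as a prefix.
So mafripa → mafripaesh.

mafripaesh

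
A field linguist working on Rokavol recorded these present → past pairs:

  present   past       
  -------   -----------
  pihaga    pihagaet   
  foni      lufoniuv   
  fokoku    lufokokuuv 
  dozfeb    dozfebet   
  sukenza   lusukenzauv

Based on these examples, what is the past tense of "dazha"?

dazhaet

"dazha" begins with d-. The one such stem in the data (dozfeb → dozfebet) adds -et, so the same rule applies.
So dazha → dazhaet.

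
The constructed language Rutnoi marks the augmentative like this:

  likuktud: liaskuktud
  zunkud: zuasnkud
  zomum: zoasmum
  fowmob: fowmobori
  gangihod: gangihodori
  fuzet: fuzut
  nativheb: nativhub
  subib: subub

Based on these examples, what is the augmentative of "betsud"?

likuktud and gangihod both end in -d yet inflect differently (liaskuktud, gangihodori), so the final letter is not what conditions the rule; the last vowel is.
"betsud" has last vowel 'u'. The stems whose last vowel is 'u' (likuktud → liaskuktud, zunkud → zuasnkud, zomum → zoasmum) insert -as- after the first vowel.
The other patterns: stems whose last vowel is 'o' add -ori; stems whose last vowel is 'e' or 'i' change the last vowel to 'u'.
So betsud → beastsud.

beastsud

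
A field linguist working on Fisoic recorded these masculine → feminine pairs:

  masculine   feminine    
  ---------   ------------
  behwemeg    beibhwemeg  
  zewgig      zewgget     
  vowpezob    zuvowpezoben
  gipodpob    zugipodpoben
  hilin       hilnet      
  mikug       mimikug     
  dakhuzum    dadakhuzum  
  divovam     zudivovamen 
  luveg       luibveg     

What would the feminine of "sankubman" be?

zusankubmanen

"sankubman" has last vowel 'a'. The one such stem in the data (divovam → zudivovamen) adds zu- … -en around the stem, so the same rule applies.
The other patterns: stems whose last vowel is 'u' repeat the first consonant+vowel as a prefix; stems whose last vowel is 'e' insert -ib- after the first vowel; stems whose last vowel is 'i' delete the last vowel and add -et.
So sankubman → zusankubmanen.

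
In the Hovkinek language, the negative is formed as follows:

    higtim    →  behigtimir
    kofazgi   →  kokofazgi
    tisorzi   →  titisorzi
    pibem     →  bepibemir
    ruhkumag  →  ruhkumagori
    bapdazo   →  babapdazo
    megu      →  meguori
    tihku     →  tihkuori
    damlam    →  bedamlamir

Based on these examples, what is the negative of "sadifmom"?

ruhkumag and damlam both have last vowel 'a' yet inflect differently (ruhkumagori, bedamlamir), so the last vowel is not what conditions the rule; the final letter is.
"sadifmom" ends in -m. The stems ending in -m (damlam → bedamlamir, pibem → bepibemir, higtim → behigtimir) add be- … -ir around the stem.
So sadifmom → besadifmomir.

besadifmomir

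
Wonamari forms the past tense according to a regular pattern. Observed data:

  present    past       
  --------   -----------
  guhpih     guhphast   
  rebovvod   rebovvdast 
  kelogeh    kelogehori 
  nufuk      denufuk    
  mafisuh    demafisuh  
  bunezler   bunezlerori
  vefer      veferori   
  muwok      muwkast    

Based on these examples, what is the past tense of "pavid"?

mafisuh and kelogeh both end in -h yet inflect differently (demafisuh, kelogehori), so the final letter is not what conditions the rule; the last vowel is.
"pavid" has last vowel 'i'. The one such stem in the data (guhpih → guhphast) deletes the last vowel and adds -ast (as do rebovvod, muwok), so the same rule applies.
So pavid → pavdast.

pavdast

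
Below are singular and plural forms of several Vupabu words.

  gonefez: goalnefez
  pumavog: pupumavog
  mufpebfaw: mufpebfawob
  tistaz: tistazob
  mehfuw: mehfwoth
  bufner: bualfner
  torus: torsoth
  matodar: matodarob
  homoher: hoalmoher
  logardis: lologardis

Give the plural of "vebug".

vebgoth

"vebug" has last vowel 'u'. The stems whose last vowel is 'u' (torus → torsoth, mehfuw → mehfwoth) delete the last vowel and add -oth.
The other patterns: stems whose last vowel is 'a' add -ob; stems whose last vowel is 'e' insert -al- after the first vowel; stems whose last vowel is 'i' or 'o' repeat the first consonant+vowel as a prefix.
So vebug → vebgoth.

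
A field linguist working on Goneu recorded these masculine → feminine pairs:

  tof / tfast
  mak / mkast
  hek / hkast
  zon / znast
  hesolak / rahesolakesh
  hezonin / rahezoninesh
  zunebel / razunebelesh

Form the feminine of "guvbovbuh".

mak and hesolak both end in -k yet inflect differently (mkast, rahesolakesh), so the final letter is not what conditions the rule; the number of vowels is.
"guvbovbuh" has 3 vowels. The stems with 3 vowels (hesolak → rahesolakesh, hezonin → rahezoninesh, zunebel → razunebelesh) add ra- … -esh around the stem.
The other pattern: stems with 1 vowel delete the last vowel and add -ast.
So guvbovbuh → raguvbovbuhesh.

raguvbovbuhesh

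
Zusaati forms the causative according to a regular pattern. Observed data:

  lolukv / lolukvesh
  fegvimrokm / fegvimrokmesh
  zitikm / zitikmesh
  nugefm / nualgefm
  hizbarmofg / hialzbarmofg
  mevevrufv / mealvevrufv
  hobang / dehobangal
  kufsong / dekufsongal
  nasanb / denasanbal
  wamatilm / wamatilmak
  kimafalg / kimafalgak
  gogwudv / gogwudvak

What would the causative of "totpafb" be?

fegvimrokm and nugefm both end in -m yet inflect differently (fegvimrokmesh, nualgefm), so the final letter is not what conditions the rule; the second-to-last letter is.
"totpafb" has second-to-last letter 'f'. The stems whose second-to-last letter is 'f' (nugefm → nualgefm, hizbarmofg → hialzbarmofg, mevevrufv → mealvevrufv) insert -al- after the first vowel.
So totpafb → toaltpafb.

toaltpafb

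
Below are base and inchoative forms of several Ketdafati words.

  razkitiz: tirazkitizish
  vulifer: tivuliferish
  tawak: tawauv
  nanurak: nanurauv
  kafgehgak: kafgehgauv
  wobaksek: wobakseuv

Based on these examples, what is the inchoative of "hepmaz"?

wobaksek and vulifer both have last vowel 'e' yet inflect differently (wobakseuv, tivuliferish), so the last vowel is not what conditions the rule; the final letter is.
"hepmaz" ends in -z. The one such stem in the data (razkitiz → tirazkitizish) adds ti- … -ish around the stem, so the same rule applies.
The other pattern: stems ending in -k drop the final letter and add -uv.
So hepmaz → tihepmazish.

tihepmazish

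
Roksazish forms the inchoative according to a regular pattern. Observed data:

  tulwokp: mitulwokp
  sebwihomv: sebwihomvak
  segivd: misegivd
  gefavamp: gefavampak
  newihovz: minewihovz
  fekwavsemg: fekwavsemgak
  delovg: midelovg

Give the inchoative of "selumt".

"selumt" has second-to-last letter 'm'. The stems whose second-to-last letter is 'm' (fekwavsemg → fekwavsemgak, gefavamp → gefavampak, sebwihomv → sebwihomvak) add -ak.
The other pattern: stems whose second-to-last letter is 'k' or 'v' add the prefix mi-.
So selumt → selumtak.

selumtak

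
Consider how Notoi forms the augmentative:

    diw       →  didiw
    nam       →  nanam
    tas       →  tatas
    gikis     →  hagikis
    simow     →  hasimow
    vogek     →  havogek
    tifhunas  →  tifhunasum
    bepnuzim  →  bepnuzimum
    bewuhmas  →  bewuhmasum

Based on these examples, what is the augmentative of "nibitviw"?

nibitviwum

tas and gikis both end in -s yet inflect differently (tatas, hagikis), so the final letter is not what conditions the rule; the number of vowels is.
"nibitviw" has 3 vowels. The stems with 3 vowels (tifhunas → tifhunasum, bepnuzim → bepnuzimum, bewuhmas → bewuhmasum) add -um.
The other patterns: stems with 1 vowel repeat the first consonant+vowel as a prefix; stems with 2 vowels add the prefix ha-.
So nibitviw → nibitviwum.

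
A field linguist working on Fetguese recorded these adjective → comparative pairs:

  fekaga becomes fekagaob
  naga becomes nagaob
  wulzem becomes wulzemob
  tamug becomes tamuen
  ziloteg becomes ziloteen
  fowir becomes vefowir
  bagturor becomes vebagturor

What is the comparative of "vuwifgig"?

"vuwifgig" ends in -g. The stems ending in -g (tamug → tamuen, ziloteg → ziloteen) drop the final letter and add -en.
The other patterns: stems ending in -a or -m add -ob; stems ending in -r add the prefix ve-.
So vuwifgig → vuwifgien.

vuwifgien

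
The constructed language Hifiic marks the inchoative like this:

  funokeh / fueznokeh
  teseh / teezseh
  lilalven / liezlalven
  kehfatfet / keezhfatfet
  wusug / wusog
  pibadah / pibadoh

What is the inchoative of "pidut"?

funokeh and pibadah both end in -h yet inflect differently (fueznokeh, pibadoh), so the final letter is not what conditions the rule; the last vowel is.
"pidut" has last vowel 'u'. The one such stem in the data (wusug → wusog) changes the last vowel to 'o' (as does pibadah), so the same rule applies.
So pidut → pidot.

pidot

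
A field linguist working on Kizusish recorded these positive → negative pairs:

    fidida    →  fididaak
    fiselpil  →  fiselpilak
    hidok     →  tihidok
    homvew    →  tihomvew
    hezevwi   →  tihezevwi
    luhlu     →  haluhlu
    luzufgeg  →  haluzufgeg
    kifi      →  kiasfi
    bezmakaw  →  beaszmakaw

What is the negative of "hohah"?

tihohah

"hohah" begins with h-. The stems beginning with h- (hidok → tihidok, homvew → tihomvew, hezevwi → tihezevwi) add the prefix ti-.
The other patterns: stems beginning with f- add -ak; stems beginning with l- add the prefix ha-; stems beginning with b- or k- insert -as- after the first vowel.
So hohah → tihohah.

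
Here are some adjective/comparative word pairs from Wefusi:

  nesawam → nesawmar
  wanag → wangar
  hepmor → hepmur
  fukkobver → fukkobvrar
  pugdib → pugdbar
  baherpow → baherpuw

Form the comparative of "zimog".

"zimog" has last vowel 'o'. The stems whose last vowel is 'o' (hepmor → hepmur, baherpow → baherpuw) change the last vowel to 'u'.
The other pattern: stems whose last vowel is 'a', 'e' or 'i' delete the last vowel and add -ar.
So zimog → zimug.

zimug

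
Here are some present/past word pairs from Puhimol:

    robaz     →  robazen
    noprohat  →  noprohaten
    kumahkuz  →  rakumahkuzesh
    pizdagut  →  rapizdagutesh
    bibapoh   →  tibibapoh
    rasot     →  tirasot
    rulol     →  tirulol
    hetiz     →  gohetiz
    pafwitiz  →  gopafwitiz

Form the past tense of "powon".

"powon" has last vowel 'o'. The stems whose last vowel is 'o' (bibapoh → tibibapoh, rasot → tirasot, rulol → tirulol) add the prefix ti-.
The other patterns: stems whose last vowel is 'a' add -en; stems whose last vowel is 'u' add ra- … -esh around the stem; stems whose last vowel is 'i' add the prefix go-.
So powon → tipowon.

tipowon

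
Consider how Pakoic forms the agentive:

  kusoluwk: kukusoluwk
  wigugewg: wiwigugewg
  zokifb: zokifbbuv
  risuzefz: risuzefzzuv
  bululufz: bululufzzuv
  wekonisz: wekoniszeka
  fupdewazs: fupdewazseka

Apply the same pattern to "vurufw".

"vurufw" has second-to-last letter 'f'. The stems whose second-to-last letter is 'f' (zokifb → zokifbbuv, risuzefz → risuzefzzuv, bululufz → bululufzzuv) double the final consonant and add -uv.
So vurufw → vurufwwuv.

vurufwwuv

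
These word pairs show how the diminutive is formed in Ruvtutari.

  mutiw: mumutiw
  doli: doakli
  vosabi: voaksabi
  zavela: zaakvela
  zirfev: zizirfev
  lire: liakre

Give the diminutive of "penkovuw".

mutiw and doli both have last vowel 'i' yet inflect differently (mumutiw, doakli), so the last vowel is not what conditions the rule; whether the stem ends in a vowel or a consonant is.
"penkovuw" ends in a consonant. The stems ending in a consonant (mutiw → mumutiw, zirfev → zizirfev) repeat the first consonant+vowel as a prefix.
The other pattern: stems ending in a vowel insert -ak- after the first vowel.
So penkovuw → pepenkovuw.

pepenkovuw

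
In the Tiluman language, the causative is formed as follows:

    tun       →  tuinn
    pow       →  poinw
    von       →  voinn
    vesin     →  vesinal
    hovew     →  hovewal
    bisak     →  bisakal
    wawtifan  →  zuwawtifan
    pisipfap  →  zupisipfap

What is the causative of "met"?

meint

"met" has 1 vowel. The stems with 1 vowel (tun → tuinn, pow → poinw, von → voinn) insert -in- after the first vowel.
So met → meint.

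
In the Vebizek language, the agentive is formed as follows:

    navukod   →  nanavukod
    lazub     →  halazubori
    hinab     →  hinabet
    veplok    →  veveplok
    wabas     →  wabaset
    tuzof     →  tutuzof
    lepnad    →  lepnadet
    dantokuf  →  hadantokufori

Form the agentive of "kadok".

"kadok" has last vowel 'o'. The stems whose last vowel is 'o' (tuzof → tutuzof, navukod → nanavukod, veplok → veveplok) repeat the first consonant+vowel as a prefix.
So kadok → kakadok.

kakadok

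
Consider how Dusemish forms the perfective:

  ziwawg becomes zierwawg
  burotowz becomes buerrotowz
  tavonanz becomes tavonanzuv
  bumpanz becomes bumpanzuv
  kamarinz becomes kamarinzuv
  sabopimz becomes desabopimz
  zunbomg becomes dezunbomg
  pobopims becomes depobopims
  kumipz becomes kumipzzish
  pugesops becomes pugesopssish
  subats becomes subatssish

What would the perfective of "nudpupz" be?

"nudpupz" has second-to-last letter 'p'. The stems whose second-to-last letter is 'p' (kumipz → kumipzzish, pugesops → pugesopssish) double the final consonant and add -ish.
The other patterns: stems whose second-to-last letter is 'w' insert -er- after the first vowel; stems whose second-to-last letter is 'n' add -uv; stems whose second-to-last letter is 'm' add the prefix de-.
So nudpupz → nudpupzzish.

nudpupzzish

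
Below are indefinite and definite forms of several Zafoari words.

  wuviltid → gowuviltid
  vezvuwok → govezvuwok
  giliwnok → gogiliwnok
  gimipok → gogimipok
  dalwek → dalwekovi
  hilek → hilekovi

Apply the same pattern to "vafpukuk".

govafpukuk

vezvuwok and dalwek both end in -k yet inflect differently (govezvuwok, dalwekovi), so the final letter is not what conditions the rule; the number of vowels is.
"vafpukuk" has 3 vowels. The stems with 3 vowels (wuviltid → gowuviltid, vezvuwok → govezvuwok, giliwnok → gogiliwnok) add the prefix go-.
The other pattern: stems with 2 vowels add -ovi.
So vafpukuk → govafpukuk.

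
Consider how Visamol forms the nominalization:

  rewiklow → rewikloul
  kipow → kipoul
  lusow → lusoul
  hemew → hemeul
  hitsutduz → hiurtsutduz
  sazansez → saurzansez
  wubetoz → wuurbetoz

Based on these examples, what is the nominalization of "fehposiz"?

"fehposiz" ends in -z. The stems ending in -z (hitsutduz → hiurtsutduz, sazansez → saurzansez, wubetoz → wuurbetoz) insert -ur- after the first vowel.
The other pattern: stems ending in -w drop the final letter and add -ul.
So fehposiz → feurhposiz.

feurhposiz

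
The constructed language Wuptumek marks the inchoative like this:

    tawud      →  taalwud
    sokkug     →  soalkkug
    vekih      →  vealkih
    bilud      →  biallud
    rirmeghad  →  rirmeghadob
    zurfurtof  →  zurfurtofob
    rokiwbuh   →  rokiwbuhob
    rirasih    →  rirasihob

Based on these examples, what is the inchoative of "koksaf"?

koalksaf

tawud and rirmeghad both end in -d yet inflect differently (taalwud, rirmeghadob), so the final letter is not what conditions the rule; the number of vowels is.
"koksaf" has 2 vowels. The stems with 2 vowels (tawud → taalwud, sokkug → soalkkug, vekih → vealkih) insert -al- after the first vowel.
The other pattern: stems with 3 vowels add -ob.
So koksaf → koalksaf.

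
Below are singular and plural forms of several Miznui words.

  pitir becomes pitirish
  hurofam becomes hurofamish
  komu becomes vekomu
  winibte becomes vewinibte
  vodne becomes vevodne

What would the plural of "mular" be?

mularish

pitir and komu both have 2 vowels yet inflect differently (pitirish, vekomu), so the number of vowels is not what conditions the rule; whether the stem ends in a vowel or a consonant is.
"mular" ends in a consonant. The stems ending in a consonant (pitir → pitirish, hurofam → hurofamish) add -ish.
The other pattern: stems ending in a vowel add the prefix ve-.
So mular → mularish.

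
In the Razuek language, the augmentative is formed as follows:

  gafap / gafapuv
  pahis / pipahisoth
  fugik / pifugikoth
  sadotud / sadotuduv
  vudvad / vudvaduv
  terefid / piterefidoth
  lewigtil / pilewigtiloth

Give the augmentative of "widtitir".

piwidtitiroth

terefid and vudvad both end in -d yet inflect differently (piterefidoth, vudvaduv), so the final letter is not what conditions the rule; the last vowel is.
"widtitir" has last vowel 'i'. The stems whose last vowel is 'i' (terefid → piterefidoth, fugik → pifugikoth, lewigtil → pilewigtiloth) add pi- … -oth around the stem.
So widtitir → piwidtitiroth.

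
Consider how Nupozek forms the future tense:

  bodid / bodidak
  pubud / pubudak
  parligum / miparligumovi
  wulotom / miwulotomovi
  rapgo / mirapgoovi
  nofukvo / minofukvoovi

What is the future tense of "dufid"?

pubud and parligum both have last vowel 'u' yet inflect differently (pubudak, miparligumovi), so the last vowel is not what conditions the rule; the final letter is.
"dufid" ends in -d. The stems ending in -d (bodid → bodidak, pubud → pubudak) add -ak.
The other pattern: stems ending in -m or -o add mi- … -ovi around the stem.
So dufid → dufidak.

dufidak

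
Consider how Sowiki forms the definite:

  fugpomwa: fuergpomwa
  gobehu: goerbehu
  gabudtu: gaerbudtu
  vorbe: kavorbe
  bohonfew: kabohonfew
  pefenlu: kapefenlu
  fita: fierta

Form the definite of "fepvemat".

gabudtu and pefenlu both end in -u yet inflect differently (gaerbudtu, kapefenlu), so the final letter is not what conditions the rule; the first letter is.
"fepvemat" begins with f-. The stems beginning with f- (fugpomwa → fuergpomwa, fita → fierta) insert -er- after the first vowel.
The other pattern: stems beginning with b-, p- or v- add the prefix ka-.
So fepvemat → feerpvemat.

feerpvemat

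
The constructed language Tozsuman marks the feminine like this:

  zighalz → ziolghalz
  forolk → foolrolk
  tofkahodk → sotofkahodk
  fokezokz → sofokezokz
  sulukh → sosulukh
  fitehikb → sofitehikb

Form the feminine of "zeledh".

sozeledh

forolk and tofkahodk both end in -k yet inflect differently (foolrolk, sotofkahodk), so the final letter is not what conditions the rule; the second-to-last letter is.
"zeledh" has second-to-last letter 'd'. The one such stem in the data (tofkahodk → sotofkahodk) adds the prefix so-, so the same rule applies.
So zeledh → sozeledh.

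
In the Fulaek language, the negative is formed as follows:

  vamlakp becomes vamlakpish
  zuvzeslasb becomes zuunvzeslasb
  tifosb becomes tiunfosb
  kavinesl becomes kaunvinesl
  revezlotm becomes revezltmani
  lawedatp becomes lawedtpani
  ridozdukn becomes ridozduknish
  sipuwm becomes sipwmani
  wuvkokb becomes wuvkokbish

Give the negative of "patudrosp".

pauntudrosp

"patudrosp" has second-to-last letter 's'. The stems whose second-to-last letter is 's' (zuvzeslasb → zuunvzeslasb, kavinesl → kaunvinesl, tifosb → tiunfosb) insert -un- after the first vowel.
The other patterns: stems whose second-to-last letter is 'k' add -ish; stems whose second-to-last letter is 't' or 'w' delete the last vowel and add -ani.
So patudrosp → pauntudrosp.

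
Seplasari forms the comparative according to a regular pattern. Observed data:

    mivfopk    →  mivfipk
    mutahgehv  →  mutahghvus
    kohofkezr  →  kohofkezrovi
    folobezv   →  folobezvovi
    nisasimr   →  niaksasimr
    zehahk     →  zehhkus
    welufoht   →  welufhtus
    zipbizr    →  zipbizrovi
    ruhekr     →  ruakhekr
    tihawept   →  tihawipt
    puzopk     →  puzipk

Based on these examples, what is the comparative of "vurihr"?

folobezv and mutahgehv both end in -v yet inflect differently (folobezvovi, mutahghvus), so the final letter is not what conditions the rule; the second-to-last letter is.
"vurihr" has second-to-last letter 'h'. The stems whose second-to-last letter is 'h' (mutahgehv → mutahghvus, zehahk → zehhkus, welufoht → welufhtus) delete the last vowel and add -us.
The other patterns: stems whose second-to-last letter is 'z' add -ovi; stems whose second-to-last letter is 'p' change the last vowel to 'i'; stems whose second-to-last letter is 'k' or 'm' insert -ak- after the first vowel.
So vurihr → vurhrus.

vurhrus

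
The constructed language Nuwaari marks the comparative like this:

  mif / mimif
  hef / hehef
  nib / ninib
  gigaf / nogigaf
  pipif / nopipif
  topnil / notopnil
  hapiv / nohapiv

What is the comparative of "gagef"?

"gagef" has 2 vowels. The stems with 2 vowels (gigaf → nogigaf, pipif → nopipif, topnil → notopnil) add the prefix no-.
The other pattern: stems with 1 vowel repeat the first consonant+vowel as a prefix.
So gagef → nogagef.

nogagef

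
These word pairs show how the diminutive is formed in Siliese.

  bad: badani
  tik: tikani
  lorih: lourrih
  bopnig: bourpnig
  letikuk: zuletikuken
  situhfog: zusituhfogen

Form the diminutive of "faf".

fafani

tik and letikuk both end in -k yet inflect differently (tikani, zuletikuken), so the final letter is not what conditions the rule; the number of vowels is.
"faf" has 1 vowel. The stems with 1 vowel (bad → badani, tik → tikani) add -ani.
The other patterns: stems with 2 vowels insert -ur- after the first vowel; stems with 3 vowels add zu- … -en around the stem.
So faf → fafani.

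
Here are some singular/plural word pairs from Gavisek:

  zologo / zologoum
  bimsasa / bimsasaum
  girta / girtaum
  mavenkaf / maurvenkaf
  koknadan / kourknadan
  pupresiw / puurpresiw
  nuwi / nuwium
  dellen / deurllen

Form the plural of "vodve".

vodveum

"vodve" ends in a vowel. The stems ending in a vowel (girta → girtaum, nuwi → nuwium, bimsasa → bimsasaum) add -um.
So vodve → vodveum.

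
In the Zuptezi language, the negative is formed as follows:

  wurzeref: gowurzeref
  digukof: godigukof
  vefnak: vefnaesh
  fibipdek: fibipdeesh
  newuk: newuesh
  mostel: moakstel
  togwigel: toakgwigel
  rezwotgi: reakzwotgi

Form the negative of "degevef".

wurzeref and fibipdek both have last vowel 'e' yet inflect differently (gowurzeref, fibipdeesh), so the last vowel is not what conditions the rule; the final letter is.
"degevef" ends in -f. The stems ending in -f (wurzeref → gowurzeref, digukof → godigukof) add the prefix go-.
The other patterns: stems ending in -k drop the final letter and add -esh; stems ending in -i or -l insert -ak- after the first vowel.
So degevef → godegevef.

godegevef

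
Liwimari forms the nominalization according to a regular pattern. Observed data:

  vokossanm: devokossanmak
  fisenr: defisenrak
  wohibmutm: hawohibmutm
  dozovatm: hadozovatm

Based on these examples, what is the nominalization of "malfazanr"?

vokossanm and wohibmutm both end in -m yet inflect differently (devokossanmak, hawohibmutm), so the final letter is not what conditions the rule; the second-to-last letter is.
"malfazanr" has second-to-last letter 'n'. The stems whose second-to-last letter is 'n' (vokossanm → devokossanmak, fisenr → defisenrak) add de- … -ak around the stem.
So malfazanr → demalfazanrak.

demalfazanrak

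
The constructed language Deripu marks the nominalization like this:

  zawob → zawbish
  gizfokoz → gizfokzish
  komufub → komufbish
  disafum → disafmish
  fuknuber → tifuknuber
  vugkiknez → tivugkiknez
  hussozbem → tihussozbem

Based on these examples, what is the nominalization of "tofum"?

hussozbem and disafum both end in -m yet inflect differently (tihussozbem, disafmish), so the final letter is not what conditions the rule; the last vowel is.
"tofum" has last vowel 'u'. The stems whose last vowel is 'u' (komufub → komufbish, disafum → disafmish) delete the last vowel and add -ish.
So tofum → tofmish.

tofmish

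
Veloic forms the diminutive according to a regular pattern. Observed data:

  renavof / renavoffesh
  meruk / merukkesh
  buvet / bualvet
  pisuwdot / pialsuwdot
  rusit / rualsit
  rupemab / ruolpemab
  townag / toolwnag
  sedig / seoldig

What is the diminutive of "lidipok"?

renavof and pisuwdot both have last vowel 'o' yet inflect differently (renavoffesh, pialsuwdot), so the last vowel is not what conditions the rule; the final letter is.
"lidipok" ends in -k. The one such stem in the data (meruk → merukkesh) doubles the final consonant and adds -esh (as does renavof), so the same rule applies.
The other patterns: stems ending in -t insert -al- after the first vowel; stems ending in -b or -g insert -ol- after the first vowel.
So lidipok → lidipokkesh.

lidipokkesh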